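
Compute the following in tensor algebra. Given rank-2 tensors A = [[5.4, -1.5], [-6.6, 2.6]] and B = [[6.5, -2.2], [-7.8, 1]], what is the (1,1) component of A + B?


Tensor addition is component-wise: (A + B)_{ij} = A_{ij} + B_{ij}.
A_{11} = 5.4
B_{11} = 6.5
(A + B)_{11} = 5.4 + 6.5 = 11.9

11.9


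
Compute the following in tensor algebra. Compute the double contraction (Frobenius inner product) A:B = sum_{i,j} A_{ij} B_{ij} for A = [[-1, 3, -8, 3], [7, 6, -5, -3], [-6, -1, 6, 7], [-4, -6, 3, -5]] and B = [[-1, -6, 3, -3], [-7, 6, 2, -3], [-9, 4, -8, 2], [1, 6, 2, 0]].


A:B = sum over all i,j of A_{ij} * B_{ij}.
Row 1: -1*-1=1, 3*-6=-18, -8*3=-24, 3*-3=-9 => row sum = -50
Row 2: 7*-7=-49, 6*6=36, -5*2=-10, -3*-3=9 => row sum = -14
Row 3: -6*-9=54, -1*4=-4, 6*-8=-48, 7*2=14 => row sum = 16
Row 4: -4*1=-4, -6*6=-36, 3*2=6, -5*0=0 => row sum = -34
Total = -50 + -14 + 16 + -34 = -82

-82


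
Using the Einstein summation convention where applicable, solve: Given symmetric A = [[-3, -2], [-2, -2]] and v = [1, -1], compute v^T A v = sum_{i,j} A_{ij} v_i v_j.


First compute Av:
(Av)_1 = -3*1 + -2*-1 = -1
(Av)_2 = -2*1 + -2*-1 = 0
Av = [-1, 0]
Then v^T (Av) = 1*-1 + -1*0
= -1 + 0 = -1

-1


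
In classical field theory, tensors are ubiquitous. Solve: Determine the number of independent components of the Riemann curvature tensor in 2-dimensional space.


The Riemann tensor in d dimensions has d^2(d^2 - 1)/12 independent components.
d = 2, so d^2 = 4
d^2 - 1 = 3
d^2(d^2 - 1) = 4 * 3 = 12
Divide by 12: 12 / 12 = 1

1


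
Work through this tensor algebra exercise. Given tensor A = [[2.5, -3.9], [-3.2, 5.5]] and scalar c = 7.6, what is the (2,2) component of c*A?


Scalar multiplication: (cA)_{ij} = c * A_{ij}.
c = 7.6
A_{22} = 5.5
(cA)_{22} = 7.6 * 5.5 = 41.8

41.8


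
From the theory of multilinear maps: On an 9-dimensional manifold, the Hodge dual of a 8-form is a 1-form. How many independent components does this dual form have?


The Hodge dual of a p-form on an n-dimensional manifold is an (n-p)-form.
n = 9, p = 8, so dual degree = 9 - 8 = 1
The number of components is C(n, n-p) = C(9, 1) = 9

9


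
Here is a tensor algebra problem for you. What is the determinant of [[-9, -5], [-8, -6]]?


For a 2x2 matrix [[a, b], [c, d]], det = a*d - b*c.
a = -9, b = -5, c = -8, d = -6
a*d = -9 * -6 = 54
b*c = -5 * -8 = 40
det = 54 - 40 = 14

14


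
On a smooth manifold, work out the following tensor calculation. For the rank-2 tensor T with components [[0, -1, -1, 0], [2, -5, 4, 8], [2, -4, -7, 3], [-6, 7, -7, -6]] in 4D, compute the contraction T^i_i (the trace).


The contraction (trace) of a rank-2 tensor is the sum of its diagonal elements.
Diagonal entries: A[1,1] = 0, A[2,2] = -5, A[3,3] = -7, A[4,4] = -6
Tr(A) = 0 + -5 + -7 + -6 = -18

-18


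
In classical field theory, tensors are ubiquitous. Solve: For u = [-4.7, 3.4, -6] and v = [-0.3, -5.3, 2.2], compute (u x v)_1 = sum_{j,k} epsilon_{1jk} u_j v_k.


(u x v)_1 = sum_{j,k} epsilon_{1jk} u_j v_k. Only permutations of (1,2,3) contribute; the two non-zero terms are:
eps_{123} u_2 v_3 = 1 * 3.4 * 2.2 = 7.48
eps_{132} u_3 v_2 = -1 * -6 * -5.3 = -31.8
(u x v)_1 = -24.32

-24.32


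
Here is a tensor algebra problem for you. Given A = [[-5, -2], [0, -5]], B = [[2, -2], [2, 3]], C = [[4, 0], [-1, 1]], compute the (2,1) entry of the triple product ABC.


(ABC)_{21} = sum_m (AB)_{2m} C_{m1}. First compute row 2 of AB.
(AB)_{21} = 0*2 + -5*2 = -10
(AB)_{22} = 0*-2 + -5*3 = -15
Now contract with column 1 of C:
(AB)_{21} * C_{11} = -10 * 4 = -40
(AB)_{22} * C_{21} = -15 * -1 = 15
(ABC)_{21} = -40 + 15 = -25

-25


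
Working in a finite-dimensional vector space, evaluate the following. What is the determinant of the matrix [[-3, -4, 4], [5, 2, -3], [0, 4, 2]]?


Expanding along the first row, det(A) = a11*M_11 - a12*M_12 + a13*M_13, where M_1j is the (1,j) minor.
Minor M_11 = 2*2 - -3*4 = 16
Minor M_12 = 5*2 - -3*0 = 10
Minor M_13 = 5*4 - 2*0 = 20
det = -3*(16) - -4*(10) + 4*(20)
    = -48 - -40 + 80
    = 72

72


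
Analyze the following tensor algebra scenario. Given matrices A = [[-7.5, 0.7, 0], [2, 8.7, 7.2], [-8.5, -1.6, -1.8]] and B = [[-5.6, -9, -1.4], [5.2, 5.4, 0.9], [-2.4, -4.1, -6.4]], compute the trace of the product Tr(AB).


Tr(AB) = sum_i (AB)_{ii} where (AB)_{ii} = sum_k A_{ik} B_{ki}.
(AB)_{11} = -7.5*-5.6 + 0.7*5.2 + 0*-2.4 = 45.64
(AB)_{22} = 2*-9 + 8.7*5.4 + 7.2*-4.1 = -0.54
(AB)_{33} = -8.5*-1.4 + -1.6*0.9 + -1.8*-6.4 = 21.98
Tr(AB) = 45.64 + -0.54 + 21.98 = 67.08

67.08


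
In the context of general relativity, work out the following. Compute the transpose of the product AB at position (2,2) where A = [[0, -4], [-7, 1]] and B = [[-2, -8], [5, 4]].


(AB)^T_{ij} = (AB)_{ji} = sum_k A_{jk} B_{ki}.
For i=2, j=2 we need (AB)_{22}:
A_{21} * B_{12} = -7 * -8 = 56
A_{22} * B_{22} = 1 * 4 = 4
Sum = 56 + 4 = 60

60


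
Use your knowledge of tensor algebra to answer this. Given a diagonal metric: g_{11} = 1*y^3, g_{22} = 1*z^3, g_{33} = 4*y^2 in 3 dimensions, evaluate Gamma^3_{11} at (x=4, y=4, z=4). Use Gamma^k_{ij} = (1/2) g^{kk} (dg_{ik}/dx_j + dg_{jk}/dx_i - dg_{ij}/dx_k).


For a diagonal metric, Gamma^k_{ij} = (1/2) g^{kk} (dg_{ik}/dx_j + dg_{jk}/dx_i - dg_{ij}/dx_k).
The metric is diagonal, so g_{ab} = 0 for a != b.
At the given point: g_{11} = 64, g_{22} = 64, g_{33} = 64
g^{33} = 1/64
dg_{13}/dx_1 = 0 (off-diagonal)
dg_{13}/dx_1 = 0 (off-diagonal)
dg_{11}/dx_3 = dg_{11}/dx_3 = 0
Numerator = 0 + 0 - 0 = 0
Gamma^3_{11} = 0 / (2 * 64) = 0

0


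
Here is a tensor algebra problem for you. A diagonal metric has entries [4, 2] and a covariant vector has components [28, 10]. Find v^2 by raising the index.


To raise an index with a diagonal metric: v^i = v_i / g_{ii}.
For index 2: v_2 = 10, g_{22} = 2
v^2 = 10 / 2 = 5

5


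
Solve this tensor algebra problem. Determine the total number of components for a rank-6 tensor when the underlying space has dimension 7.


The number of components of a rank-r tensor in d dimensions is d^r.
Here d = 7 and r = 6.
7^6 = 117649

117649


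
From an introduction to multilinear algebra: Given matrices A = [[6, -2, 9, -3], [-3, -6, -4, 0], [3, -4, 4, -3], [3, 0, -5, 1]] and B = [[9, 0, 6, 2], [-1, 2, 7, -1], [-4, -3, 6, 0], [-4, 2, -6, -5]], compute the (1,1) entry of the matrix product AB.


(AB)_{ij} = sum_k A_{ik} B_{kj}.
For i=1, j=1:
A_{11} * B_{11} = 6 * 9 = 54
A_{12} * B_{21} = -2 * -1 = 2
A_{13} * B_{31} = 9 * -4 = -36
A_{14} * B_{41} = -3 * -4 = 12
Sum = 54 + 2 + -36 + 12 = 32

32


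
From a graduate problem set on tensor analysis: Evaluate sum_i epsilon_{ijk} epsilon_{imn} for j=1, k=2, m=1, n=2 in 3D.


Using the identity: epsilon_{ijk} epsilon_{imn} = delta_{jm} delta_{kn} - delta_{jn} delta_{km}.
delta_{11} = 1
delta_{22} = 1
delta_{12} = 0
delta_{21} = 0
Result = 1 * 1 - 0 * 0 = 1 - 0 = 1

1


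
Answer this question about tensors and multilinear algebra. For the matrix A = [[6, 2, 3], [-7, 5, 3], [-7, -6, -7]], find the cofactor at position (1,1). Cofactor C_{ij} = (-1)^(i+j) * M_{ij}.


To find cofactor C_{11}, delete row 1 and column 1.
The resulting 2x2 submatrix is: [[5, 3], [-6, -7]]
Minor M_{11} = 5*-7 - 3*-6
  = -35 - -18 = -17
Sign = (-1)^(1+1) = (-1)^2 = 1
Cofactor C_{11} = 1 * -17 = -17

-17


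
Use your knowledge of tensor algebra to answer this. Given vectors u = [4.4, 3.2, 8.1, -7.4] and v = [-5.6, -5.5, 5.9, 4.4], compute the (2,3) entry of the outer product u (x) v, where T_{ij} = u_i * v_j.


The outer product entry T_{ij} = u_i * v_j.
We need i=2, j=3.
u_2 = 3.2, v_3 = 5.9
T_{2,3} = 3.2 * 5.9 = 18.88

18.88


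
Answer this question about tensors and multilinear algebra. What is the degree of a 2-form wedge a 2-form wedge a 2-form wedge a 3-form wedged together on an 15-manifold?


The degree of a wedge product is the sum of the degrees of the individual forms.
Degrees: 2, 2, 2, 3
Total degree = 2 + 2 + 2 + 3 = 9

9


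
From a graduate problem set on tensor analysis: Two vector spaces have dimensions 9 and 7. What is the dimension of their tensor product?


The dimension of a tensor product is the product of dimensions.
dim(V) = 9, dim(W) = 7
dim(V (x) W) = 9 * 7 = 63

63


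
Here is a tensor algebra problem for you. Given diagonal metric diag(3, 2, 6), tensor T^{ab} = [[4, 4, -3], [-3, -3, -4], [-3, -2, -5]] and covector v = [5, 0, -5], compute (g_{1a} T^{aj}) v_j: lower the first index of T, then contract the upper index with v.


Step 1: lower the first index. For a diagonal metric, g_{ia} T^{aj} = g_{ii} T^{ij} (no sum on i).
g_{11} = 3
S_1{}^1 = 3 * T^{11} = 3 * 4 = 12
S_1{}^2 = 3 * T^{12} = 3 * 4 = 12
S_1{}^3 = 3 * T^{13} = 3 * -3 = -9
Step 2: contract S_1{}^j with v_j.
S_1{}^1 * v_1 = 12 * 5 = 60
S_1{}^2 * v_2 = 12 * 0 = 0
S_1{}^3 * v_3 = -9 * -5 = 45
Result = 60 + 0 + 45 = 105

105


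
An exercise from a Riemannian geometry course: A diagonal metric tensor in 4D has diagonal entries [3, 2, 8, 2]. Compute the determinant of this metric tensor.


For a diagonal metric, the determinant is the product of diagonal entries.
Diagonal entries: 3, 2, 8, 2
det(g) = 3 * 2 * 8 * 2 = 96

96


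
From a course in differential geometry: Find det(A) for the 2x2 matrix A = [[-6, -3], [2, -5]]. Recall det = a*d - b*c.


For a 2x2 matrix [[a, b], [c, d]], det = a*d - b*c.
a = -6, b = -3, c = 2, d = -5
a*d = -6 * -5 = 30
b*c = -3 * 2 = -6
det = 30 - -6 = 36

36


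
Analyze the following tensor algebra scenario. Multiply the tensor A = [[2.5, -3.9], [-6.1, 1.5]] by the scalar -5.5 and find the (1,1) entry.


Scalar multiplication: (cA)_{ij} = c * A_{ij}.
c = -5.5
A_{11} = 2.5
(cA)_{11} = -5.5 * 2.5 = -13.75

-13.75


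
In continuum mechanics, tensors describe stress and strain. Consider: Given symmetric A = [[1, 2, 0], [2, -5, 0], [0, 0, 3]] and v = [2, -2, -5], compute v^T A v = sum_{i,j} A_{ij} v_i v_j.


First compute Av:
(Av)_1 = 1*2 + 2*-2 + 0*-5 = -2
(Av)_2 = 2*2 + -5*-2 + 0*-5 = 14
(Av)_3 = 0*2 + 0*-2 + 3*-5 = -15
Av = [-2, 14, -15]
Then v^T (Av) = 2*-2 + -2*14 + -5*-15
= -4 + -28 + 75 = 43

43


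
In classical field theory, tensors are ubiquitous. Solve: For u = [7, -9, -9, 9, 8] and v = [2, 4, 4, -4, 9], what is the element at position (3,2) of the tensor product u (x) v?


The outer product entry T_{ij} = u_i * v_j.
We need i=3, j=2.
u_3 = -9, v_2 = 4
T_{3,2} = -9 * 4 = -36

-36


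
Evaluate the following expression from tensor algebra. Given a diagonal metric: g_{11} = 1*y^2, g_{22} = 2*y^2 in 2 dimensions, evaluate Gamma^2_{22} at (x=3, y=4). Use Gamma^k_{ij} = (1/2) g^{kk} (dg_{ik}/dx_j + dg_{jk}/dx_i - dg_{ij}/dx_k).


For a diagonal metric, Gamma^k_{ij} = (1/2) g^{kk} (dg_{ik}/dx_j + dg_{jk}/dx_i - dg_{ij}/dx_k).
The metric is diagonal, so g_{ab} = 0 for a != b.
At the given point: g_{11} = 16, g_{22} = 32
g^{22} = 1/32
dg_{22}/dx_2 = dg_{22}/dx_2 = 16
dg_{22}/dx_2 = dg_{22}/dx_2 = 16
dg_{22}/dx_2 = dg_{22}/dx_2 = 16
Numerator = 16 + 16 - 16 = 16
Gamma^2_{22} = 16 / (2 * 32) = 1/4

1/4


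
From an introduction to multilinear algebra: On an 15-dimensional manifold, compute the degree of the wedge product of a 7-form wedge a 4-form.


The degree of a wedge product is the sum of the degrees of the individual forms.
Degrees: 7, 4
Total degree = 7 + 4 = 11

11


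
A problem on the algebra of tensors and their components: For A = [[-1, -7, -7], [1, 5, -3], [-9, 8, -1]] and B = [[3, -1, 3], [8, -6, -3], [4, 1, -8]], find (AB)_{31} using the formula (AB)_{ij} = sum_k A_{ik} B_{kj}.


(AB)_{ij} = sum_k A_{ik} B_{kj}.
For i=3, j=1:
A_{31} * B_{11} = -9 * 3 = -27
A_{32} * B_{21} = 8 * 8 = 64
A_{33} * B_{31} = -1 * 4 = -4
Sum = -27 + 64 + -4 = 33

33


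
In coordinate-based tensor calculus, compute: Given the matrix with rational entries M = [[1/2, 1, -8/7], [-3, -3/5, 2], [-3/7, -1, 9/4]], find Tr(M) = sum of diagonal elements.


The trace is the sum of diagonal entries.
Diagonal: M[1,1] = 1/2, M[2,2] = -3/5, M[3,3] = 9/4
Tr(M) = 1/2 + -3/5 + 9/4
Computing step by step:
After adding M[1,1]: 1/2
After adding M[2,2]: -1/10
After adding M[3,3]: 43/20
Tr(M) = 43/20

43/20


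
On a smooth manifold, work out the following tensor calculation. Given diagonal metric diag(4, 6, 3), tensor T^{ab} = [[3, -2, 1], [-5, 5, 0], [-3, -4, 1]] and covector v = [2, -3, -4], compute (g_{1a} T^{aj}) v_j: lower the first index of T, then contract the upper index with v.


Step 1: lower the first index. For a diagonal metric, g_{ia} T^{aj} = g_{ii} T^{ij} (no sum on i).
g_{11} = 4
S_1{}^1 = 4 * T^{11} = 4 * 3 = 12
S_1{}^2 = 4 * T^{12} = 4 * -2 = -8
S_1{}^3 = 4 * T^{13} = 4 * 1 = 4
Step 2: contract S_1{}^j with v_j.
S_1{}^1 * v_1 = 12 * 2 = 24
S_1{}^2 * v_2 = -8 * -3 = 24
S_1{}^3 * v_3 = 4 * -4 = -16
Result = 24 + 24 + -16 = 32

32


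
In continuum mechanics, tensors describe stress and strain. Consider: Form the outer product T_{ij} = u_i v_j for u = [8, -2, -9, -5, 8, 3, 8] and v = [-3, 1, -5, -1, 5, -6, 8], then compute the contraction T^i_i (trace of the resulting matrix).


The outer product gives T_{ij} = u_i v_j.
The trace (contraction) is Tr(T) = sum_i T_{ii} = sum_i u_i v_i.
Diagonal entries:
T_{11} = u_1 * v_1 = 8 * -3 = -24
T_{22} = u_2 * v_2 = -2 * 1 = -2
T_{33} = u_3 * v_3 = -9 * -5 = 45
T_{44} = u_4 * v_4 = -5 * -1 = 5
T_{55} = u_5 * v_5 = 8 * 5 = 40
T_{66} = u_6 * v_6 = 3 * -6 = -18
T_{77} = u_7 * v_7 = 8 * 8 = 64
Tr(T) = -24 + -2 + 45 + 5 + 40 + -18 + 64 = 110

110


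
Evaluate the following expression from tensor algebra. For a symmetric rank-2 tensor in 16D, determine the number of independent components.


A symmetric rank-2 tensor in d dimensions has d(d+1)/2 independent components.
d = 16
d(d+1)/2 = 16 * 17 / 2 = 272 / 2 = 136

136


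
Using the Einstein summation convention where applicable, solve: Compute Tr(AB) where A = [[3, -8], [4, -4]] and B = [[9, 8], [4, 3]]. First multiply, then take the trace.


Tr(AB) = sum_i (AB)_{ii} where (AB)_{ii} = sum_k A_{ik} B_{ki}.
(AB)_{11} = 3*9 + -8*4 = -5
(AB)_{22} = 4*8 + -4*3 = 20
Tr(AB) = -5 + 20 = 15

15


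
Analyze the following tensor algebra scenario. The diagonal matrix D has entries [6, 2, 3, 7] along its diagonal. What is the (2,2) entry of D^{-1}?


For a diagonal matrix, the inverse has entries (D^{-1})_{ii} = 1/d_{ii}.
The diagonal entries are: d_{11} = 6, d_{22} = 2, d_{33} = 3, d_{44} = 7
We need (D^{-1})_{22} = 1/d_{22} = 1/2 = 1/2

1/2


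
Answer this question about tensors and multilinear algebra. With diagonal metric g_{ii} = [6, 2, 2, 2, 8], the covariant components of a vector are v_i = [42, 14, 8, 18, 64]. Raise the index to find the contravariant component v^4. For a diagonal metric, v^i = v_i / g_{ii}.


To raise an index with a diagonal metric: v^i = v_i / g_{ii}.
For index 4: v_4 = 18, g_{44} = 2
v^4 = 18 / 2 = 9

9


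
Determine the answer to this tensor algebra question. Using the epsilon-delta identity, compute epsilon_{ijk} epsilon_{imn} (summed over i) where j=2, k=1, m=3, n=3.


Using the identity: epsilon_{ijk} epsilon_{imn} = delta_{jm} delta_{kn} - delta_{jn} delta_{km}.
delta_{23} = 0
delta_{13} = 0
delta_{23} = 0
delta_{13} = 0
Result = 0 * 0 - 0 * 0 = 0 - 0 = 0

0


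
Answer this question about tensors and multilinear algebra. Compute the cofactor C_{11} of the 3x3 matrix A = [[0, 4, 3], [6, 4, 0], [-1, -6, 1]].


To find cofactor C_{11}, delete row 1 and column 1.
The resulting 2x2 submatrix is: [[4, 0], [-6, 1]]
Minor M_{11} = 4*1 - 0*-6
  = 4 - 0 = 4
Sign = (-1)^(1+1) = (-1)^2 = 1
Cofactor C_{11} = 1 * 4 = 4

4


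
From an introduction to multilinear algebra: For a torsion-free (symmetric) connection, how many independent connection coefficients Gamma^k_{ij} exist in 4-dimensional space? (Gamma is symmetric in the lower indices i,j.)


Christoffel symbols Gamma^k_{ij} are symmetric in i,j, so there are d * d(d+1)/2 independent symbols.
d = 4
d(d+1)/2 = 4 * 5 / 2 = 10
Total = 4 * 10 = 40

40


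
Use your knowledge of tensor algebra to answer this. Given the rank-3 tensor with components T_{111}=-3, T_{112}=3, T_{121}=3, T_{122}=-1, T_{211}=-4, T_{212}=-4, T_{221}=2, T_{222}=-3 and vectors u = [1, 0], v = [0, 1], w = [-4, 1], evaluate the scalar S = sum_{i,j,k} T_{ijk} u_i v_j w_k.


S = sum over i,j,k of T_{ijk} u_i v_j w_k. Expanding all 8 terms:
T_{111}*u_1*v_1*w_1 = -3*1*0*-4 = 0  (running total: 0)
T_{112}*u_1*v_1*w_2 = 3*1*0*1 = 0  (running total: 0)
T_{121}*u_1*v_2*w_1 = 3*1*1*-4 = -12  (running total: -12)
T_{122}*u_1*v_2*w_2 = -1*1*1*1 = -1  (running total: -13)
T_{211}*u_2*v_1*w_1 = -4*0*0*-4 = 0  (running total: -13)
T_{212}*u_2*v_1*w_2 = -4*0*0*1 = 0  (running total: -13)
T_{221}*u_2*v_2*w_1 = 2*0*1*-4 = 0  (running total: -13)
T_{222}*u_2*v_2*w_2 = -3*0*1*1 = 0  (running total: -13)
S = -13

-13


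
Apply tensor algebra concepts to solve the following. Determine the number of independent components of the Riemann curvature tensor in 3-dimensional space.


The Riemann tensor in d dimensions has d^2(d^2 - 1)/12 independent components.
d = 3, so d^2 = 9
d^2 - 1 = 8
d^2(d^2 - 1) = 9 * 8 = 72
Divide by 12: 72 / 12 = 6

6


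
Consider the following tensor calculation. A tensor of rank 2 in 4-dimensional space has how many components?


The number of components of a rank-r tensor in d dimensions is d^r.
Here d = 4 and r = 2.
4^2 = 16

16


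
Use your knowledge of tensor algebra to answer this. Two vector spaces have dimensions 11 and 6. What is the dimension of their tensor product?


The dimension of a tensor product is the product of dimensions.
dim(V) = 11, dim(W) = 6
dim(V (x) W) = 11 * 6 = 66

66


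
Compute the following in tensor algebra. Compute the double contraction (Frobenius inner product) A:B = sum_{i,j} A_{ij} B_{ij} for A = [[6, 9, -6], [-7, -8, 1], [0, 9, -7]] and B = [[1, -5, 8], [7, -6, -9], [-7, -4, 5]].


A:B = sum over all i,j of A_{ij} * B_{ij}.
Row 1: 6*1=6, 9*-5=-45, -6*8=-48 => row sum = -87
Row 2: -7*7=-49, -8*-6=48, 1*-9=-9 => row sum = -10
Row 3: 0*-7=0, 9*-4=-36, -7*5=-35 => row sum = -71
Total = -87 + -10 + -71 = -168

-168


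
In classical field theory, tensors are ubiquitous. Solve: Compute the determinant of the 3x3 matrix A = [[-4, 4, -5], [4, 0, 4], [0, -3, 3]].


Expanding along the first row, det(A) = a11*M_11 - a12*M_12 + a13*M_13, where M_1j is the (1,j) minor.
Minor M_11 = 0*3 - 4*-3 = 12
Minor M_12 = 4*3 - 4*0 = 12
Minor M_13 = 4*-3 - 0*0 = -12
det = -4*(12) - 4*(12) + -5*(-12)
    = -48 - 48 + 60
    = -36

-36


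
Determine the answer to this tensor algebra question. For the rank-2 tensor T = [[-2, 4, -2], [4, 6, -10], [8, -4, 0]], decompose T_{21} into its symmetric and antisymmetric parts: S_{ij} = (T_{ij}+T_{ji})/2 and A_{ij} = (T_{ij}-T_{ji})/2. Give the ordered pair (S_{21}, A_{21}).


T_{21} = 4
T_{12} = 4
S_{21} = (4 + 4)/2 = 8/2 = 4
A_{21} = (4 - 4)/2 = 0/2 = 0
Check: S + A = 4 + 0 = 4 = T_{21}.

(4, 0)


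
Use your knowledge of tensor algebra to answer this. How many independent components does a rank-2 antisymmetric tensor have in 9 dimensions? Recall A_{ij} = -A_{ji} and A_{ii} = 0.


An antisymmetric rank-2 tensor satisfies A_{ij} = -A_{ji}, so diagonal entries are zero.
The independent components are the upper-triangular entries: C(n, 2) = n(n-1)/2.
n = 9
C(9, 2) = 9 * 8 / 2 = 72 / 2 = 36

36


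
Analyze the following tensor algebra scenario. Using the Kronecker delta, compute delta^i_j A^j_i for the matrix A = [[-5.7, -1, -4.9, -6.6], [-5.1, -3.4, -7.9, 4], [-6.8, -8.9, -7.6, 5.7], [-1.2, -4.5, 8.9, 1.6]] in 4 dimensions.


The contraction (trace) of a rank-2 tensor is the sum of its diagonal elements.
Diagonal entries: A[1,1] = -5.7, A[2,2] = -3.4, A[3,3] = -7.6, A[4,4] = 1.6
Tr(A) = -5.7 + -3.4 + -7.6 + 1.6 = -15.1

-15.1


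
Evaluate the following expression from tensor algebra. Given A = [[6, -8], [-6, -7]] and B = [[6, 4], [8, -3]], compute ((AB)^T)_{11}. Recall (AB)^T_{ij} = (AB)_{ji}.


(AB)^T_{ij} = (AB)_{ji} = sum_k A_{jk} B_{ki}.
For i=1, j=1 we need (AB)_{11}:
A_{11} * B_{11} = 6 * 6 = 36
A_{12} * B_{21} = -8 * 8 = -64
Sum = 36 + -64 = -28

-28


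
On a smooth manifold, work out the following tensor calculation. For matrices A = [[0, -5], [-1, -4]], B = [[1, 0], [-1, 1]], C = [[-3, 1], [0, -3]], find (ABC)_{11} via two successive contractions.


(ABC)_{11} = sum_m (AB)_{1m} C_{m1}. First compute row 1 of AB.
(AB)_{11} = 0*1 + -5*-1 = 5
(AB)_{12} = 0*0 + -5*1 = -5
Now contract with column 1 of C:
(AB)_{11} * C_{11} = 5 * -3 = -15
(AB)_{12} * C_{21} = -5 * 0 = 0
(ABC)_{11} = -15 + 0 = -15

-15


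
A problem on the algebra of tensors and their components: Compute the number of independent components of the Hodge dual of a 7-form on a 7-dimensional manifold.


The Hodge dual of a p-form on an n-dimensional manifold is an (n-p)-form.
n = 7, p = 7, so dual degree = 7 - 7 = 0
The number of components is C(n, n-p) = C(7, 0) = 1

1


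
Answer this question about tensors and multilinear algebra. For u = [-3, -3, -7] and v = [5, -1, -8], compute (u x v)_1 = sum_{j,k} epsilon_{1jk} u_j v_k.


(u x v)_1 = sum_{j,k} epsilon_{1jk} u_j v_k. Only permutations of (1,2,3) contribute; the two non-zero terms are:
eps_{123} u_2 v_3 = 1 * -3 * -8 = 24
eps_{132} u_3 v_2 = -1 * -7 * -1 = -7
(u x v)_1 = 17

17


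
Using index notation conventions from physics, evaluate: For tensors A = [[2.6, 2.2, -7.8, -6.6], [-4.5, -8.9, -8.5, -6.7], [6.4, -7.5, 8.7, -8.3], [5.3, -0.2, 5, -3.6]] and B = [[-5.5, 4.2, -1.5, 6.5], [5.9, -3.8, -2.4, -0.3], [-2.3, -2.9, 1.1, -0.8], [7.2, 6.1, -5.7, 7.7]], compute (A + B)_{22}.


Tensor addition is component-wise: (A + B)_{ij} = A_{ij} + B_{ij}.
A_{22} = -8.9
B_{22} = -3.8
(A + B)_{22} = -8.9 + -3.8 = -12.7

-12.7


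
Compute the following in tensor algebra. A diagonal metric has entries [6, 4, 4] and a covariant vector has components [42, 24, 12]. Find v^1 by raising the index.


To raise an index with a diagonal metric: v^i = v_i / g_{ii}.
For index 1: v_1 = 42, g_{11} = 6
v^1 = 42 / 6 = 7

7


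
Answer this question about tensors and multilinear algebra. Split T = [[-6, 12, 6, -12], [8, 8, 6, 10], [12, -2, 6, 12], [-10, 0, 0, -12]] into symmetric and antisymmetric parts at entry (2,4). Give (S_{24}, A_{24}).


T_{24} = 10
T_{42} = 0
S_{24} = (10 + 0)/2 = 10/2 = 5
A_{24} = (10 - 0)/2 = 10/2 = 5
Check: S + A = 5 + 5 = 10 = T_{24}.

(5, 5)


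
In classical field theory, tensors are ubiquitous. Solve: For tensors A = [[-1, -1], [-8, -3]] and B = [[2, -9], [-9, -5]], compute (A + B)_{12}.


Tensor addition is component-wise: (A + B)_{ij} = A_{ij} + B_{ij}.
A_{12} = -1
B_{12} = -9
(A + B)_{12} = -1 + -9 = -10

-10


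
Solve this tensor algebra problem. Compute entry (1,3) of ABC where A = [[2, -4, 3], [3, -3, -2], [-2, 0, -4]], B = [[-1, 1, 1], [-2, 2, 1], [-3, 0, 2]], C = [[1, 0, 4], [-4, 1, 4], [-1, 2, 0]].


(ABC)_{13} = sum_m (AB)_{1m} C_{m3}. First compute row 1 of AB.
(AB)_{11} = 2*-1 + -4*-2 + 3*-3 = -3
(AB)_{12} = 2*1 + -4*2 + 3*0 = -6
(AB)_{13} = 2*1 + -4*1 + 3*2 = 4
Now contract with column 3 of C:
(AB)_{11} * C_{13} = -3 * 4 = -12
(AB)_{12} * C_{23} = -6 * 4 = -24
(AB)_{13} * C_{33} = 4 * 0 = 0
(ABC)_{13} = -12 + -24 + 0 = -36

-36


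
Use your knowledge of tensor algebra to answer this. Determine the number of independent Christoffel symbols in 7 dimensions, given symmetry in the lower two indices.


Christoffel symbols Gamma^k_{ij} are symmetric in i,j, so there are d * d(d+1)/2 independent symbols.
d = 7
d(d+1)/2 = 7 * 8 / 2 = 28
Total = 7 * 28 = 196

196


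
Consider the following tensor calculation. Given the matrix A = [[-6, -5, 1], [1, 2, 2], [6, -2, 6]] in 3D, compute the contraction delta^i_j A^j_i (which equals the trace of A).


The contraction (trace) of a rank-2 tensor is the sum of its diagonal elements.
Diagonal entries: A[1,1] = -6, A[2,2] = 2, A[3,3] = 6
Tr(A) = -6 + 2 + 6 = 2

2


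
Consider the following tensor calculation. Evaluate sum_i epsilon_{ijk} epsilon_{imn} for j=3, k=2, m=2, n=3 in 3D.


Using the identity: epsilon_{ijk} epsilon_{imn} = delta_{jm} delta_{kn} - delta_{jn} delta_{km}.
delta_{32} = 0
delta_{23} = 0
delta_{33} = 1
delta_{22} = 1
Result = 0 * 0 - 1 * 1 = 0 - 1 = -1

-1


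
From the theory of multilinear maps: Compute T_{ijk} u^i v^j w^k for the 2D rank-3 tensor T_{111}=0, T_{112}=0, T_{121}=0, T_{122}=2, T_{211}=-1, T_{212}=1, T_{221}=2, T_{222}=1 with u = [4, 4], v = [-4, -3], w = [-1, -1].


S = sum over i,j,k of T_{ijk} u_i v_j w_k. Expanding all 8 terms:
T_{111}*u_1*v_1*w_1 = 0*4*-4*-1 = 0  (running total: 0)
T_{112}*u_1*v_1*w_2 = 0*4*-4*-1 = 0  (running total: 0)
T_{121}*u_1*v_2*w_1 = 0*4*-3*-1 = 0  (running total: 0)
T_{122}*u_1*v_2*w_2 = 2*4*-3*-1 = 24  (running total: 24)
T_{211}*u_2*v_1*w_1 = -1*4*-4*-1 = -16  (running total: 8)
T_{212}*u_2*v_1*w_2 = 1*4*-4*-1 = 16  (running total: 24)
T_{221}*u_2*v_2*w_1 = 2*4*-3*-1 = 24  (running total: 48)
T_{222}*u_2*v_2*w_2 = 1*4*-3*-1 = 12  (running total: 60)
S = 60

60


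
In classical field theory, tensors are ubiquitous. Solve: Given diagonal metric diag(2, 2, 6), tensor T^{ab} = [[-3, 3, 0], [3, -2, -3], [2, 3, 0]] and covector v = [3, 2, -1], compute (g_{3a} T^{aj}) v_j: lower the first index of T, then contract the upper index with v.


Step 1: lower the first index. For a diagonal metric, g_{ia} T^{aj} = g_{ii} T^{ij} (no sum on i).
g_{33} = 6
S_3{}^1 = 6 * T^{31} = 6 * 2 = 12
S_3{}^2 = 6 * T^{32} = 6 * 3 = 18
S_3{}^3 = 6 * T^{33} = 6 * 0 = 0
Step 2: contract S_3{}^j with v_j.
S_3{}^1 * v_1 = 12 * 3 = 36
S_3{}^2 * v_2 = 18 * 2 = 36
S_3{}^3 * v_3 = 0 * -1 = 0
Result = 36 + 36 + 0 = 72

72


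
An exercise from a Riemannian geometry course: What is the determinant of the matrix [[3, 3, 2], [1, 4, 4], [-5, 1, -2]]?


Expanding along the first row, det(A) = a11*M_11 - a12*M_12 + a13*M_13, where M_1j is the (1,j) minor.
Minor M_11 = 4*-2 - 4*1 = -12
Minor M_12 = 1*-2 - 4*-5 = 18
Minor M_13 = 1*1 - 4*-5 = 21
det = 3*(-12) - 3*(18) + 2*(21)
    = -36 - 54 + 42
    = -48

-48


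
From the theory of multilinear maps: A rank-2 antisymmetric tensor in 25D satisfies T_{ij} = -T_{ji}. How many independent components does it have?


An antisymmetric rank-2 tensor satisfies A_{ij} = -A_{ji}, so diagonal entries are zero.
The independent components are the upper-triangular entries: C(n, 2) = n(n-1)/2.
n = 25
C(25, 2) = 25 * 24 / 2 = 600 / 2 = 300

300


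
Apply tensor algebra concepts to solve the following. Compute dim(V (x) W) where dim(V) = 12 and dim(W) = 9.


The dimension of a tensor product is the product of dimensions.
dim(V) = 12, dim(W) = 9
dim(V (x) W) = 12 * 9 = 108

108


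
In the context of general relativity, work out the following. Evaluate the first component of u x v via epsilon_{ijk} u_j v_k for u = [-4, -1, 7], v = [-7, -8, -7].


(u x v)_1 = sum_{j,k} epsilon_{1jk} u_j v_k. Only permutations of (1,2,3) contribute; the two non-zero terms are:
eps_{123} u_2 v_3 = 1 * -1 * -7 = 7
eps_{132} u_3 v_2 = -1 * 7 * -8 = 56
(u x v)_1 = 63

63


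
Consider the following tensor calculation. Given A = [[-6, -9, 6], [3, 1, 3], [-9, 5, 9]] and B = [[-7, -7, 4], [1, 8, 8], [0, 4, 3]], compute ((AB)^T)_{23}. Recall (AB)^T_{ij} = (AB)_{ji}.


(AB)^T_{ij} = (AB)_{ji} = sum_k A_{jk} B_{ki}.
For i=2, j=3 we need (AB)_{32}:
A_{31} * B_{12} = -9 * -7 = 63
A_{32} * B_{22} = 5 * 8 = 40
A_{33} * B_{32} = 9 * 4 = 36
Sum = 63 + 40 + 36 = 139

139


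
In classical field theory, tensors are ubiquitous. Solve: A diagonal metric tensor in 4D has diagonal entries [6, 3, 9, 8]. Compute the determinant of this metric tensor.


For a diagonal metric, the determinant is the product of diagonal entries.
Diagonal entries: 6, 3, 9, 8
det(g) = 6 * 3 * 9 * 8 = 1296

1296


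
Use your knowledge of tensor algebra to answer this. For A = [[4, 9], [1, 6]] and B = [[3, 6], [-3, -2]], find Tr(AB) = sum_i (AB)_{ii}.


Tr(AB) = sum_i (AB)_{ii} where (AB)_{ii} = sum_k A_{ik} B_{ki}.
(AB)_{11} = 4*3 + 9*-3 = -15
(AB)_{22} = 1*6 + 6*-2 = -6
Tr(AB) = -15 + -6 = -21

-21


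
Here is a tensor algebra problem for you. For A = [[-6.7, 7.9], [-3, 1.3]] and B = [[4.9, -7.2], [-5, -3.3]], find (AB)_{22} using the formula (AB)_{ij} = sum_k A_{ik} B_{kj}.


(AB)_{ij} = sum_k A_{ik} B_{kj}.
For i=2, j=2:
A_{21} * B_{12} = -3 * -7.2 = 21.6
A_{22} * B_{22} = 1.3 * -3.3 = -4.29
Sum = 21.6 + -4.29 = 17.31

17.31


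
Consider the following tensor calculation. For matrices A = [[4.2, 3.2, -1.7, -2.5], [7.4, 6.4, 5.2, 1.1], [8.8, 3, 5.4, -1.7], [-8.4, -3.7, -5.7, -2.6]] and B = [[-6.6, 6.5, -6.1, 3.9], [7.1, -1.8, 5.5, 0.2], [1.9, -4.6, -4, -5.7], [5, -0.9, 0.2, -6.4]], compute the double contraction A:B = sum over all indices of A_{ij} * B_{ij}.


A:B = sum over all i,j of A_{ij} * B_{ij}.
Row 1: 4.2*-6.6=-27.72, 3.2*6.5=20.8, -1.7*-6.1=10.37, -2.5*3.9=-9.75 => row sum = -6.3
Row 2: 7.4*7.1=52.54, 6.4*-1.8=-11.52, 5.2*5.5=28.6, 1.1*0.2=0.22 => row sum = 69.84
Row 3: 8.8*1.9=16.72, 3*-4.6=-13.8, 5.4*-4=-21.6, -1.7*-5.7=9.69 => row sum = -8.99
Row 4: -8.4*5=-42, -3.7*-0.9=3.33, -5.7*0.2=-1.14, -2.6*-6.4=16.64 => row sum = -23.17
Total = -6.3 + 69.84 + -8.99 + -23.17 = 31.38

31.38


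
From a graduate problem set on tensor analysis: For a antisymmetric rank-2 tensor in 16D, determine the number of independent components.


A antisymmetric rank-2 tensor in d dimensions has d(d-1)/2 independent components.
d = 16
d(d-1)/2 = 16 * 15 / 2 = 240 / 2 = 120

120


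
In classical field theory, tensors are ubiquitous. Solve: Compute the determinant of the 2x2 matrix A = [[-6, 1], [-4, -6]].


For a 2x2 matrix [[a, b], [c, d]], det = a*d - b*c.
a = -6, b = 1, c = -4, d = -6
a*d = -6 * -6 = 36
b*c = 1 * -4 = -4
det = 36 - -4 = 40

40


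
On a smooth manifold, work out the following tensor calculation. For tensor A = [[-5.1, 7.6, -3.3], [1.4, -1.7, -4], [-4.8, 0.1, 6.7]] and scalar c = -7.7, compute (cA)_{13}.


Scalar multiplication: (cA)_{ij} = c * A_{ij}.
c = -7.7
A_{13} = -3.3
(cA)_{13} = -7.7 * -3.3 = 25.41

25.41


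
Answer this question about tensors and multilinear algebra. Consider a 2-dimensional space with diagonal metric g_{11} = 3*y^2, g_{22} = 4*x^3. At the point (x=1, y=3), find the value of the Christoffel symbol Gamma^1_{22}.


For a diagonal metric, Gamma^k_{ij} = (1/2) g^{kk} (dg_{ik}/dx_j + dg_{jk}/dx_i - dg_{ij}/dx_k).
The metric is diagonal, so g_{ab} = 0 for a != b.
At the given point: g_{11} = 27, g_{22} = 4
g^{11} = 1/27
dg_{21}/dx_2 = 0 (off-diagonal)
dg_{21}/dx_2 = 0 (off-diagonal)
dg_{22}/dx_1 = dg_{22}/dx_1 = 12
Numerator = 0 + 0 - 12 = -12
Gamma^1_{22} = -12 / (2 * 27) = -2/9

-2/9


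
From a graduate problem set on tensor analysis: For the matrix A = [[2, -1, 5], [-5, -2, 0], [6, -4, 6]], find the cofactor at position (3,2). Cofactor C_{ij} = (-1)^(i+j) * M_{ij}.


To find cofactor C_{32}, delete row 3 and column 2.
The resulting 2x2 submatrix is: [[2, 5], [-5, 0]]
Minor M_{32} = 2*0 - 5*-5
  = 0 - -25 = 25
Sign = (-1)^(3+2) = (-1)^5 = -1
Cofactor C_{32} = -1 * 25 = -25

-25


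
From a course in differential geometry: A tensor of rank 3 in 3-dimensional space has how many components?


The number of components of a rank-r tensor in d dimensions is d^r.
Here d = 3 and r = 3.
3^3 = 27

27


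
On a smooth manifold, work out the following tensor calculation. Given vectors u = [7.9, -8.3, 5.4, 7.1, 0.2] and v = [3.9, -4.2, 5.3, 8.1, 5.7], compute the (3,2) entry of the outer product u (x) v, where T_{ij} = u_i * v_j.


The outer product entry T_{ij} = u_i * v_j.
We need i=3, j=2.
u_3 = 5.4, v_2 = -4.2
T_{3,2} = 5.4 * -4.2 = -22.68

-22.68


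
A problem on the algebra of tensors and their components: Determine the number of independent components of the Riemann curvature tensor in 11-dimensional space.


The Riemann tensor in d dimensions has d^2(d^2 - 1)/12 independent components.
d = 11, so d^2 = 121
d^2 - 1 = 120
d^2(d^2 - 1) = 121 * 120 = 14520
Divide by 12: 14520 / 12 = 1210

1210


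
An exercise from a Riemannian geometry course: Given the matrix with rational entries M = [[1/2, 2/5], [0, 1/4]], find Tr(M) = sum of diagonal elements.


The trace is the sum of diagonal entries.
Diagonal: M[1,1] = 1/2, M[2,2] = 1/4
Tr(M) = 1/2 + 1/4
Computing step by step:
After adding M[1,1]: 1/2
After adding M[2,2]: 3/4
Tr(M) = 3/4

3/4


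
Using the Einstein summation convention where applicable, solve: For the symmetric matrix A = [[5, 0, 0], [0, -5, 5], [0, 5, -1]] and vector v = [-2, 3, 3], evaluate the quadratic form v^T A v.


First compute Av:
(Av)_1 = 5*-2 + 0*3 + 0*3 = -10
(Av)_2 = 0*-2 + -5*3 + 5*3 = 0
(Av)_3 = 0*-2 + 5*3 + -1*3 = 12
Av = [-10, 0, 12]
Then v^T (Av) = -2*-10 + 3*0 + 3*12
= 20 + 0 + 36 = 56

56


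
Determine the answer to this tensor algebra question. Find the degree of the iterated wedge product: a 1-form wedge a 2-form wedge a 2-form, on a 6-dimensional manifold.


The degree of a wedge product is the sum of the degrees of the individual forms.
Degrees: 1, 2, 2
Total degree = 1 + 2 + 2 = 5

5


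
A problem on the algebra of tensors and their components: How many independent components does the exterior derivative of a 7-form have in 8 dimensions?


The exterior derivative of a p-form is a (p+1)-form.
Its number of independent components is C(n, p+1).
n = 8, p+1 = 8
C(8, 8) = 1

1


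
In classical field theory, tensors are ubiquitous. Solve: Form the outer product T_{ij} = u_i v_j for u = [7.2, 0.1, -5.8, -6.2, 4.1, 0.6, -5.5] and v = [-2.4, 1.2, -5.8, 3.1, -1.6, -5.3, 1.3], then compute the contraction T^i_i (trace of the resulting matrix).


The outer product gives T_{ij} = u_i v_j.
The trace (contraction) is Tr(T) = sum_i T_{ii} = sum_i u_i v_i.
Diagonal entries:
T_{11} = u_1 * v_1 = 7.2 * -2.4 = -17.28
T_{22} = u_2 * v_2 = 0.1 * 1.2 = 0.12
T_{33} = u_3 * v_3 = -5.8 * -5.8 = 33.64
T_{44} = u_4 * v_4 = -6.2 * 3.1 = -19.22
T_{55} = u_5 * v_5 = 4.1 * -1.6 = -6.56
T_{66} = u_6 * v_6 = 0.6 * -5.3 = -3.18
T_{77} = u_7 * v_7 = -5.5 * 1.3 = -7.15
Tr(T) = -17.28 + 0.12 + 33.64 + -19.22 + -6.56 + -3.18 + -7.15 = -19.63

-19.63


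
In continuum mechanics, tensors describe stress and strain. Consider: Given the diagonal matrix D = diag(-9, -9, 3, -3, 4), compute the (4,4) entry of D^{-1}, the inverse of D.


For a diagonal matrix, the inverse has entries (D^{-1})_{ii} = 1/d_{ii}.
The diagonal entries are: d_{11} = -9, d_{22} = -9, d_{33} = 3, d_{44} = -3, d_{55} = 4
We need (D^{-1})_{44} = 1/d_{44} = 1/-3 = -1/3

-1/3


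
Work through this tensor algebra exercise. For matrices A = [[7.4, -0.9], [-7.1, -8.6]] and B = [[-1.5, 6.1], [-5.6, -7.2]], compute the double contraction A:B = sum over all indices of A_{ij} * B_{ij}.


A:B = sum over all i,j of A_{ij} * B_{ij}.
Row 1: 7.4*-1.5=-11.1, -0.9*6.1=-5.49 => row sum = -16.59
Row 2: -7.1*-5.6=39.76, -8.6*-7.2=61.92 => row sum = 101.68
Total = -16.59 + 101.68 = 85.09

85.09


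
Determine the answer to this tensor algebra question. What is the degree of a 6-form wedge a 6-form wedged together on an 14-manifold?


The degree of a wedge product is the sum of the degrees of the individual forms.
Degrees: 6, 6
Total degree = 6 + 6 = 12

12


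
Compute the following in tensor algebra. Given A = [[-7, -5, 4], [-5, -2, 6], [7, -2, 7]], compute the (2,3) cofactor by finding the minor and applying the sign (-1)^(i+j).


To find cofactor C_{23}, delete row 2 and column 3.
The resulting 2x2 submatrix is: [[-7, -5], [7, -2]]
Minor M_{23} = -7*-2 - -5*7
  = 14 - -35 = 49
Sign = (-1)^(2+3) = (-1)^5 = -1
Cofactor C_{23} = -1 * 49 = -49

-49


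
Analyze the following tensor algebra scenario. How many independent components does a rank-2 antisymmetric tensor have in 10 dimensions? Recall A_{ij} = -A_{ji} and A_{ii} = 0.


An antisymmetric rank-2 tensor satisfies A_{ij} = -A_{ji}, so diagonal entries are zero.
The independent components are the upper-triangular entries: C(n, 2) = n(n-1)/2.
n = 10
C(10, 2) = 10 * 9 / 2 = 90 / 2 = 45

45


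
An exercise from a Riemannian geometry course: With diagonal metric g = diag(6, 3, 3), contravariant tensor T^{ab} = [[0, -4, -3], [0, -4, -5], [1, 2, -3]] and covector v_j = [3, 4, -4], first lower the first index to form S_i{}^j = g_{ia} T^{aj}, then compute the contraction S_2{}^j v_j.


Step 1: lower the first index. For a diagonal metric, g_{ia} T^{aj} = g_{ii} T^{ij} (no sum on i).
g_{22} = 3
S_2{}^1 = 3 * T^{21} = 3 * 0 = 0
S_2{}^2 = 3 * T^{22} = 3 * -4 = -12
S_2{}^3 = 3 * T^{23} = 3 * -5 = -15
Step 2: contract S_2{}^j with v_j.
S_2{}^1 * v_1 = 0 * 3 = 0
S_2{}^2 * v_2 = -12 * 4 = -48
S_2{}^3 * v_3 = -15 * -4 = 60
Result = 0 + -48 + 60 = 12

12


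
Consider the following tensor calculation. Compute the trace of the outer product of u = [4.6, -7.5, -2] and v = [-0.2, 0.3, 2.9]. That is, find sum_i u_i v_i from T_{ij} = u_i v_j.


The outer product gives T_{ij} = u_i v_j.
The trace (contraction) is Tr(T) = sum_i T_{ii} = sum_i u_i v_i.
Diagonal entries:
T_{11} = u_1 * v_1 = 4.6 * -0.2 = -0.92
T_{22} = u_2 * v_2 = -7.5 * 0.3 = -2.25
T_{33} = u_3 * v_3 = -2 * 2.9 = -5.8
Tr(T) = -0.92 + -2.25 + -5.8 = -8.97

-8.97


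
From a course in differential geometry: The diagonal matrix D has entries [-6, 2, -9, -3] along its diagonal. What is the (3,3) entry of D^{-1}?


For a diagonal matrix, the inverse has entries (D^{-1})_{ii} = 1/d_{ii}.
The diagonal entries are: d_{11} = -6, d_{22} = 2, d_{33} = -9, d_{44} = -3
We need (D^{-1})_{33} = 1/d_{33} = 1/-9 = -1/9

-1/9


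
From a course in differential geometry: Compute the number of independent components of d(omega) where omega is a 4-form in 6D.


The exterior derivative of a p-form is a (p+1)-form.
Its number of independent components is C(n, p+1).
n = 6, p+1 = 5
C(6, 5) = 6

6


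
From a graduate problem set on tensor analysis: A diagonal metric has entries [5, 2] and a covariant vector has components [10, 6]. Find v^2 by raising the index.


To raise an index with a diagonal metric: v^i = v_i / g_{ii}.
For index 2: v_2 = 6, g_{22} = 2
v^2 = 6 / 2 = 3

3


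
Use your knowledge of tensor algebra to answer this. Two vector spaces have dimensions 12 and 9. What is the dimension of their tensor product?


The dimension of a tensor product is the product of dimensions.
dim(V) = 12, dim(W) = 9
dim(V (x) W) = 12 * 9 = 108

108


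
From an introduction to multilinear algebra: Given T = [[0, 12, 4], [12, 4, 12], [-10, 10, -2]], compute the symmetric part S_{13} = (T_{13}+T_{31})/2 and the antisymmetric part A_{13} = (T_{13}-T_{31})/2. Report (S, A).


T_{13} = 4
T_{31} = -10
S_{13} = (4 + -10)/2 = -6/2 = -3
A_{13} = (4 - -10)/2 = 14/2 = 7
Check: S + A = -3 + 7 = 4 = T_{13}.

(-3, 7)


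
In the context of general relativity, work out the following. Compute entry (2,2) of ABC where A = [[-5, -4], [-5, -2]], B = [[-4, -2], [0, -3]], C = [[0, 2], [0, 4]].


(ABC)_{22} = sum_m (AB)_{2m} C_{m2}. First compute row 2 of AB.
(AB)_{21} = -5*-4 + -2*0 = 20
(AB)_{22} = -5*-2 + -2*-3 = 16
Now contract with column 2 of C:
(AB)_{21} * C_{12} = 20 * 2 = 40
(AB)_{22} * C_{22} = 16 * 4 = 64
(ABC)_{22} = 40 + 64 = 104

104


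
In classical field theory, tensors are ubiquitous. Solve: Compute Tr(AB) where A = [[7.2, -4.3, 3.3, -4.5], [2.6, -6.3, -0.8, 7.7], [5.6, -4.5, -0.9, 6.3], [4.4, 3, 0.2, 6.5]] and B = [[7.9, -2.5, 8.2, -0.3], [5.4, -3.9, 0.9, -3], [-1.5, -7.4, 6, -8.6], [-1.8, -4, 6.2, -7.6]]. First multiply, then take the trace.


Tr(AB) = sum_i (AB)_{ii} where (AB)_{ii} = sum_k A_{ik} B_{ki}.
(AB)_{11} = 7.2*7.9 + -4.3*5.4 + 3.3*-1.5 + -4.5*-1.8 = 36.81
(AB)_{22} = 2.6*-2.5 + -6.3*-3.9 + -0.8*-7.4 + 7.7*-4 = -6.81
(AB)_{33} = 5.6*8.2 + -4.5*0.9 + -0.9*6 + 6.3*6.2 = 75.53
(AB)_{44} = 4.4*-0.3 + 3*-3 + 0.2*-8.6 + 6.5*-7.6 = -61.44
Tr(AB) = 36.81 + -6.81 + 75.53 + -61.44 = 44.09

44.09


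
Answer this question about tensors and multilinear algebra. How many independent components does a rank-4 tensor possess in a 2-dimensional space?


The number of components of a rank-r tensor in d dimensions is d^r.
Here d = 2 and r = 4.
2^4 = 16

16
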